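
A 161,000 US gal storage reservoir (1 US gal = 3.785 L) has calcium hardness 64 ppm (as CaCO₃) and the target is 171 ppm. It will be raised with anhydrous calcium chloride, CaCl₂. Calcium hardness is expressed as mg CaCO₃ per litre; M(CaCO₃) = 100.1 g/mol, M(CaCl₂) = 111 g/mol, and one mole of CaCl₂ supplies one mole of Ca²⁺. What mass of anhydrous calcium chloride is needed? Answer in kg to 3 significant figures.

Volume: 161,000 US gal × 3.785 L/gal = 609,385 L.
Hardness to add: (171 − 64) = 107 mg/L as CaCO₃ × 609,385 L = 65,200 g as CaCO₃.
Moles of Ca²⁺ (1 mol Ca²⁺ ≡ 1 mol CaCO₃): 65,200 / 100.1 g/mol = 651.4 mol.
Mass of CaCl₂: 651.4 × 111 = 72,300 g.

72.3 kg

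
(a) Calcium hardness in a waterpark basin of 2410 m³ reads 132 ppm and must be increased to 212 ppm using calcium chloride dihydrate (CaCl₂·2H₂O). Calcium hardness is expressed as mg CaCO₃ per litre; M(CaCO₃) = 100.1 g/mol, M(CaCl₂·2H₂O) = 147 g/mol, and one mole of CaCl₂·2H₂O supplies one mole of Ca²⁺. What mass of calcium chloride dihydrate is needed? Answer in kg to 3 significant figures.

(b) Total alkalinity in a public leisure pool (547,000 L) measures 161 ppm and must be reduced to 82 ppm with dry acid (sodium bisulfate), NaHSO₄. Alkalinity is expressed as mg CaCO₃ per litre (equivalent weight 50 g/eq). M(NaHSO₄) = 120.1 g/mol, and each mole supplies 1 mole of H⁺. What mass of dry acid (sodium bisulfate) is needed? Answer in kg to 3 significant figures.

(a) 283 kg; (b) 104 kg

(a) Volume: 2410 m³ = 2,410,000 L.
(a) Hardness to add: (212 − 132) = 80 mg/L as CaCO₃ × 2,410,000 L = 192,800 g as CaCO₃.
(a) Moles of Ca²⁺ (1 mol Ca²⁺ ≡ 1 mol CaCO₃): 192,800 / 100.1 g/mol = 1926 mol.
(a) Mass of CaCl₂·2H₂O: 1926 × 147 = 283,100 g.

(b) Alkalinity to neutralize: (161 − 82) = 79 mg/L as CaCO₃ × 547,000 L = 43,210 g as CaCO₃.
(b) Equivalents of H⁺ required: 43,210 ÷ 50 g/eq = 864.3 eq = 864.3 mol NaHSO₄.
(b) Mass of NaHSO₄: 864.3 × 120.1 = 103,800 g.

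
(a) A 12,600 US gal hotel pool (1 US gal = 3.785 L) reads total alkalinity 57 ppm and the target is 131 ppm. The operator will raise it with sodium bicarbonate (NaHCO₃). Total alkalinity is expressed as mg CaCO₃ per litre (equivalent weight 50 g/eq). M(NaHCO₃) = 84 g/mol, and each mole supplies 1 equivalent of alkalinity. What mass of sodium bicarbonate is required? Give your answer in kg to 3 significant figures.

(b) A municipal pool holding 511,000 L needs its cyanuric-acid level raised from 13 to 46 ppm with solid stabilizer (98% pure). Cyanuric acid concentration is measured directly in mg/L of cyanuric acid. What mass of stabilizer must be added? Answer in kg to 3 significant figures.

(a) 5.93 kg; (b) 17.2 kg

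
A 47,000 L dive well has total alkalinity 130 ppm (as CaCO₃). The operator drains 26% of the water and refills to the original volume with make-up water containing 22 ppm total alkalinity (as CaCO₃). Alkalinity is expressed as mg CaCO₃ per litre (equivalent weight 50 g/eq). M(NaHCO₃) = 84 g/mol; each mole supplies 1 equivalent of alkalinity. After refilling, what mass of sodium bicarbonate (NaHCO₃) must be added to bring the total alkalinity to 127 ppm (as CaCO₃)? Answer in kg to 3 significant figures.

1.98 kg

After draining 26% and refilling: 130 × 0.74 + 22 × 0.26 = 101.92 ppm.
Deficit to target: 127 − 101.92 = 25.08 mg/L.
As CaCO₃: 25.08 mg/L × 47,000 L = 1179 g; ÷ 50 g/eq ÷ 1 = 23.58 mol NaHCO₃.
Mass: 23.58 × 84 = 1980 g.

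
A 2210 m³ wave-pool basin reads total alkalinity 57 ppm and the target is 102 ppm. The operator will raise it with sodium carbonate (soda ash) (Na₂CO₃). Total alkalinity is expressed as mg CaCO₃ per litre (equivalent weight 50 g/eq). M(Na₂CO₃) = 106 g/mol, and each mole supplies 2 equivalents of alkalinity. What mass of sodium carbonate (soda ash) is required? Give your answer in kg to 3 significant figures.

105 kg

Volume: 2210 m³ = 2,210,000 L.
Alkalinity to add: (102 − 57) = 45 mg/L as CaCO₃ × 2,210,000 L = 99,450 g as CaCO₃.
Equivalents: 99,450 g ÷ 50 g/eq = 1989 eq.
Each mole of Na₂CO₃ supplies 2 eq, so 1989 / 2 = 994.5 mol.
Mass: 994.5 mol × 106 g/mol = 105,400 g.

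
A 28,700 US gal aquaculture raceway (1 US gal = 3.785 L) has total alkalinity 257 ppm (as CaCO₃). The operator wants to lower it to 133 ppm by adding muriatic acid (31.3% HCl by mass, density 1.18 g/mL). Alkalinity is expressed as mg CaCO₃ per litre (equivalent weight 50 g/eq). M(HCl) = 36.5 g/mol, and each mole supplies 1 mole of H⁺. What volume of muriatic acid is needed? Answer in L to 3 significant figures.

26.6 L

Volume: 28,700 US gal × 3.785 L/gal = 108,630 L.
Alkalinity to neutralize: (257 − 133) = 124 mg/L as CaCO₃ × 108,630 L = 13,470 g as CaCO₃.
Equivalents of H⁺ required: 13,470 ÷ 50 g/eq = 269.4 eq = 269.4 mol HCl.
Mass of HCl: 269.4 × 36.5 = 9833 g.
Mass of 31.3% solution: 9833 / 0.313 = 31,420 g.
Volume: 31,420 g ÷ 1.18 g/mL = 26,620 mL.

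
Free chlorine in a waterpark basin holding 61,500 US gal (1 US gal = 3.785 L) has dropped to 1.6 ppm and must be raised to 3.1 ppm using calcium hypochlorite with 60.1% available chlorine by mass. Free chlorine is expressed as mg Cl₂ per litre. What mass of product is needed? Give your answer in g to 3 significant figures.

581 g

Volume: 61,500 US gal × 3.785 L/gal = 232,778 L.
Chlorine deficit: 3.1 − 1.6 = 1.5 ppm = 1.5 mg/L as Cl₂.
Cl₂ equivalent needed: 1.5 mg/L × 232,778 L = 349,200 mg = 349.2 g.
Product at 60.1% available chlorine: 349.2 / 0.601 = 581 g.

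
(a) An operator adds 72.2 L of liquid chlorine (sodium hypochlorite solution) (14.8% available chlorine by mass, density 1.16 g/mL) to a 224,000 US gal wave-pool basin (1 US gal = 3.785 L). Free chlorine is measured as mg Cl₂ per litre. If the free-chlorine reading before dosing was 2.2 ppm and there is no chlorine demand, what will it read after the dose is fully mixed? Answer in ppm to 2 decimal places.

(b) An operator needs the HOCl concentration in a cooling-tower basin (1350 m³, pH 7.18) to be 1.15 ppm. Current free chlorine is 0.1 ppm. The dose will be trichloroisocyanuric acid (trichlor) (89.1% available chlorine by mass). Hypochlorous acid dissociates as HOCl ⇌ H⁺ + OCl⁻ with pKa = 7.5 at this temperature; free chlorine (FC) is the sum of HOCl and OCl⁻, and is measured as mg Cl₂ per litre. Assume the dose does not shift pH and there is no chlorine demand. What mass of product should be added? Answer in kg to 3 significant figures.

(a) Volume: 224,000 US gal × 3.785 L/gal = 847,840 L.
(a) Mass of solution: 72.2 L × 1000 mL/L × 1.16 g/mL = 83,750 g.
(a) Available chlorine delivered: 83,750 g × 0.148 = 12,400 g as Cl₂.
(a) Concentration rise: 12,400 g / 847,840 L = 14.62 mg/L = 14.62 ppm.
(a) Final FC: 2.2 + 14.62 = 16.82 ppm.

(b) Volume: 1350 m³ = 1,350,000 L.
(b) [OCl⁻]/[HOCl] = 10^(pH − pKa) = 10^(7.18 − 7.5) = 0.4786; fraction as HOCl = 1/(1 + 0.4786) = 0.6763.
(b) Free chlorine required for 1.15 ppm HOCl: 1.15 / 0.6763 = 1.7 ppm.
(b) FC to add: 1.7 − 0.1 = 1.6 mg/L as Cl₂.
(b) Cl₂ equivalent: 1.6 mg/L × 1,350,000 L = 2161 g.
(b) Product at 89.1% available Cl: 2161 / 0.891 = 2425 g.

(a) 16.82 ppm; (b) 2.42 kg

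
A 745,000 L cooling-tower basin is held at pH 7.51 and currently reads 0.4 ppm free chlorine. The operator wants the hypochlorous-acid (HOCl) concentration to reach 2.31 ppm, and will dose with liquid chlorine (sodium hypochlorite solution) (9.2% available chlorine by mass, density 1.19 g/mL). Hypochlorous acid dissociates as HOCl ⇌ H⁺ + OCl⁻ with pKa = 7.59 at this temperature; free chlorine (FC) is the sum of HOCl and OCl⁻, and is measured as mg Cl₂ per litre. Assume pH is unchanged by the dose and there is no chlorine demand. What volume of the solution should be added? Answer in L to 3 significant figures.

26.1 L

[OCl⁻]/[HOCl] = 10^(pH − pKa) = 10^(7.51 − 7.59) = 0.8318; fraction as HOCl = 1/(1 + 0.8318) = 0.5459.
Free chlorine required for 2.31 ppm HOCl: 2.31 / 0.5459 = 4.231 ppm.
FC to add: 4.231 − 0.4 = 3.831 mg/L as Cl₂.
Cl₂ equivalent: 3.831 mg/L × 745,000 L = 2854 g.
Product at 9.2% available Cl: 2854 / 0.092 = 31,030 g.
Volume: 31,030 g ÷ 1.19 g/mL = 26,070 mL.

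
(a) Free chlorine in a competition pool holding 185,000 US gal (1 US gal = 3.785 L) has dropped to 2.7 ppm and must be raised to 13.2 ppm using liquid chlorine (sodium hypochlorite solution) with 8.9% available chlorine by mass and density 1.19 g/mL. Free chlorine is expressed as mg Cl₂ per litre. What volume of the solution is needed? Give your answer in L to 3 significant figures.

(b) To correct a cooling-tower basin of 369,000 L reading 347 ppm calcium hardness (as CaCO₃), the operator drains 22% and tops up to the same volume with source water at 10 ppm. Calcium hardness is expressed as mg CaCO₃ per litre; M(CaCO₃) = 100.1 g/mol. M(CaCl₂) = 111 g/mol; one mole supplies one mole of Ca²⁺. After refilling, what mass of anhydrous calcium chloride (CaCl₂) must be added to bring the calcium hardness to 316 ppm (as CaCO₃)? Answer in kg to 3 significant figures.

(a) Volume: 185,000 US gal × 3.785 L/gal = 700,225 L.
(a) Chlorine deficit: 13.2 − 2.7 = 10.5 ppm = 10.5 mg/L as Cl₂.
(a) Cl₂ equivalent needed: 10.5 mg/L × 700,225 L = 7,352,000 mg = 7352 g.
(a) Product at 8.9% available chlorine: 7352 / 0.089 = 82,610 g.
(a) Volume at density 1.19 g/mL: 82,610 g ÷ 1.19 g/mL = 69,420 mL.

(b) After draining 22% and refilling: 347 × 0.78 + 10 × 0.22 = 272.86 ppm.
(b) Deficit to target: 316 − 272.86 = 43.14 mg/L.
(b) As CaCO₃: 43.14 mg/L × 369,000 L = 15,920 g; ÷ 100.1 = 159 mol Ca²⁺.
(b) Mass: 159 × 111 = 17,650 g.

(a) 69.4 L; (b) 17.7 kg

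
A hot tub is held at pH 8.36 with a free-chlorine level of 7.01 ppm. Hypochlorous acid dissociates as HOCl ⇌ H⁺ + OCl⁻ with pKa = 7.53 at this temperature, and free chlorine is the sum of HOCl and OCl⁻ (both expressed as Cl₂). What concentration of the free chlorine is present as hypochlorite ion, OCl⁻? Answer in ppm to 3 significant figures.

6.11 ppm

[OCl⁻]/[HOCl] = 10^(pH − pKa) = 10^(8.36 − 7.53) = 10^0.83 = 6.761.
Fraction as HOCl = 1 / (1 + 6.761) = 0.1289.
OCl⁻ = (1 − 0.1289) × 7.01 ppm = 6.107 ppm.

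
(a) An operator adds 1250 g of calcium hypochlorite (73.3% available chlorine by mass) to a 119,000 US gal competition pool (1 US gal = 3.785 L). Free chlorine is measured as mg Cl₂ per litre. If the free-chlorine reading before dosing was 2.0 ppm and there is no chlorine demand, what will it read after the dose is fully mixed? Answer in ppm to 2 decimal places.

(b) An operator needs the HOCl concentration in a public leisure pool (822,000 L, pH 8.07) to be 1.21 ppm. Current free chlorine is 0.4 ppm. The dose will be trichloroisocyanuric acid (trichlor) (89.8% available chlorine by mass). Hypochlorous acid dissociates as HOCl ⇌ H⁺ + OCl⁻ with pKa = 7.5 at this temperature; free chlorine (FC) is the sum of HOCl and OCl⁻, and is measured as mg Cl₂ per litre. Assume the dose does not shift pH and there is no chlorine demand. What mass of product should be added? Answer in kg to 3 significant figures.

(a) Volume: 119,000 US gal × 3.785 L/gal = 450,415 L.
(a) Available chlorine delivered: 1250 g × 0.733 = 916.2 g as Cl₂.
(a) Concentration rise: 916.2 g / 450,415 L = 2.034 mg/L = 2.03 ppm.
(a) Final FC: 2.0 + 2.03 = 4.03 ppm.

(b) [OCl⁻]/[HOCl] = 10^(pH − pKa) = 10^(8.07 − 7.5) = 3.715; fraction as HOCl = 1/(1 + 3.715) = 0.2121.
(b) Free chlorine required for 1.21 ppm HOCl: 1.21 / 0.2121 = 5.706 ppm.
(b) FC to add: 5.706 − 0.4 = 5.306 mg/L as Cl₂.
(b) Cl₂ equivalent: 5.306 mg/L × 822,000 L = 4361 g.
(b) Product at 89.8% available Cl: 4361 / 0.898 = 4857 g.

(a) 4.03 ppm; (b) 4.86 kg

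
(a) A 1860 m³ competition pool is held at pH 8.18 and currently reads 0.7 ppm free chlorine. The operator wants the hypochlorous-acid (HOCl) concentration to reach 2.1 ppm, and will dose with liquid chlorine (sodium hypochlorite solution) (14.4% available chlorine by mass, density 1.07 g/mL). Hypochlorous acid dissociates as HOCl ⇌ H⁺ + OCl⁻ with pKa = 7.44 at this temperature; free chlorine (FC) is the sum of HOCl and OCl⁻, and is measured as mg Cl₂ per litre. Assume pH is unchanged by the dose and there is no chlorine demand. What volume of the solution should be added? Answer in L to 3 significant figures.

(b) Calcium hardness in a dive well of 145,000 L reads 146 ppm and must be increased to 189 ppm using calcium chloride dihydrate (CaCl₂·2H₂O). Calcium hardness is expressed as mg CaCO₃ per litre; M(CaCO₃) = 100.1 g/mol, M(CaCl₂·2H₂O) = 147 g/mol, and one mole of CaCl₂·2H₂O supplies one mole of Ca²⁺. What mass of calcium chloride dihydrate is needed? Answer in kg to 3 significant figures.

(a) 156 L; (b) 9.16 kg

(a) Volume: 1860 m³ = 1,860,000 L.
(a) [OCl⁻]/[HOCl] = 10^(pH − pKa) = 10^(8.18 − 7.44) = 5.495; fraction as HOCl = 1/(1 + 5.495) = 0.154.
(a) Free chlorine required for 2.1 ppm HOCl: 2.1 / 0.154 = 13.64 ppm.
(a) FC to add: 13.64 − 0.7 = 12.94 mg/L as Cl₂.
(a) Cl₂ equivalent: 12.94 mg/L × 1,860,000 L = 24,070 g.
(a) Product at 14.4% available Cl: 24,070 / 0.144 = 167,100 g.
(a) Volume: 167,100 g ÷ 1.07 g/mL = 156,200 mL.

(b) Hardness to add: (189 − 146) = 43 mg/L as CaCO₃ × 145,000 L = 6235 g as CaCO₃.
(b) Moles of Ca²⁺ (1 mol Ca²⁺ ≡ 1 mol CaCO₃): 6235 / 100.1 g/mol = 62.29 mol.
(b) Mass of CaCl₂·2H₂O: 62.29 × 147 = 9156 g.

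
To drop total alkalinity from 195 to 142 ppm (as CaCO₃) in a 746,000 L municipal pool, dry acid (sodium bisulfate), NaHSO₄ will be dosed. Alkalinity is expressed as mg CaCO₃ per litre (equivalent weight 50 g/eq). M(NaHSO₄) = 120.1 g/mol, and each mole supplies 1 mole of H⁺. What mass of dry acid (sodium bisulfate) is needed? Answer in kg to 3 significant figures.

95.0 kg

Alkalinity to neutralize: (195 − 142) = 53 mg/L as CaCO₃ × 746,000 L = 39,540 g as CaCO₃.
Equivalents of H⁺ required: 39,540 ÷ 50 g/eq = 790.8 eq = 790.8 mol NaHSO₄.
Mass of NaHSO₄: 790.8 × 120.1 = 94,970 g.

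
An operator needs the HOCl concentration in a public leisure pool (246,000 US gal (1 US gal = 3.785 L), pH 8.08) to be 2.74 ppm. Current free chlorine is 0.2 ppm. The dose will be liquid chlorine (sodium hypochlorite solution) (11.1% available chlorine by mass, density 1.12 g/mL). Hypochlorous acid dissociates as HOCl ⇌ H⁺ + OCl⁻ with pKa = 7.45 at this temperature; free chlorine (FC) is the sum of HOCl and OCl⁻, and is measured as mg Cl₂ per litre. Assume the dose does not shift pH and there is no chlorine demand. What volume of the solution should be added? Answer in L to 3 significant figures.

107 L

Volume: 246,000 US gal × 3.785 L/gal = 931,110 L.
[OCl⁻]/[HOCl] = 10^(pH − pKa) = 10^(8.08 − 7.45) = 4.266; fraction as HOCl = 1/(1 + 4.266) = 0.1899.
Free chlorine required for 2.74 ppm HOCl: 2.74 / 0.1899 = 14.43 ppm.
FC to add: 14.43 − 0.2 = 14.23 mg/L as Cl₂.
Cl₂ equivalent: 14.23 mg/L × 931,110 L = 13,250 g.
Product at 11.1% available Cl: 13,250 / 0.111 = 119,400 g.
Volume: 119,400 g ÷ 1.12 g/mL = 106,600 mL.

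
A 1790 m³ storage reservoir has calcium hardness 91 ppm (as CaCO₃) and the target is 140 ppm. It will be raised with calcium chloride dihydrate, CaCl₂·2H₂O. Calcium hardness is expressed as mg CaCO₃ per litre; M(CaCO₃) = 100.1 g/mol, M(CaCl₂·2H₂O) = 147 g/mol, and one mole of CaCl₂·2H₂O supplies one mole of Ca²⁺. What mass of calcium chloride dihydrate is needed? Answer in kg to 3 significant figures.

Volume: 1790 m³ = 1,790,000 L.
Hardness to add: (140 − 91) = 49 mg/L as CaCO₃ × 1,790,000 L = 87,710 g as CaCO₃.
Moles of Ca²⁺ (1 mol Ca²⁺ ≡ 1 mol CaCO₃): 87,710 / 100.1 g/mol = 876.2 mol.
Mass of CaCl₂·2H₂O: 876.2 × 147 = 128,800 g.

129 kg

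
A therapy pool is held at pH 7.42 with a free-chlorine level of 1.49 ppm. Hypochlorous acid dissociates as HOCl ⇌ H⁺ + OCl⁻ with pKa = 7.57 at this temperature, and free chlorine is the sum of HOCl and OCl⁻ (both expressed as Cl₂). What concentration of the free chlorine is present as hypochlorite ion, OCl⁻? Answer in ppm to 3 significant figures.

[OCl⁻]/[HOCl] = 10^(pH − pKa) = 10^(7.42 − 7.57) = 10^-0.15 = 0.7079.
Fraction as HOCl = 1 / (1 + 0.7079) = 0.5855.
OCl⁻ = (1 − 0.5855) × 1.49 ppm = 0.6176 ppm.

0.618 ppm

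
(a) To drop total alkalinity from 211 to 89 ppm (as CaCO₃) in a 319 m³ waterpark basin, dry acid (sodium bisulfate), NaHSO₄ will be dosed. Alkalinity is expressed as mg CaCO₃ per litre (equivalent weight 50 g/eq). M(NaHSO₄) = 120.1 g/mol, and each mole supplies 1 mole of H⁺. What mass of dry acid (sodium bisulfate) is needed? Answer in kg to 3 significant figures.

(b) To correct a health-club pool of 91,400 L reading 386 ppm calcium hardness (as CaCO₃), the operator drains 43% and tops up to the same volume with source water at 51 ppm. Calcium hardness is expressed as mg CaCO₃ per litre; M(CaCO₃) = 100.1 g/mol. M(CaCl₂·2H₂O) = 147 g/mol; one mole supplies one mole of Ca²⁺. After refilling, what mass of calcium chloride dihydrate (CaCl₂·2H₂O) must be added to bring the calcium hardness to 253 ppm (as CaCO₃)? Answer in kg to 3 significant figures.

(a) Volume: 319 m³ = 319,000 L.
(a) Alkalinity to neutralize: (211 − 89) = 122 mg/L as CaCO₃ × 319,000 L = 38,920 g as CaCO₃.
(a) Equivalents of H⁺ required: 38,920 ÷ 50 g/eq = 778.4 eq = 778.4 mol NaHSO₄.
(a) Mass of NaHSO₄: 778.4 × 120.1 = 93,480 g.

(b) After draining 43% and refilling: 386 × 0.57 + 51 × 0.43 = 241.95 ppm.
(b) Deficit to target: 253 − 241.95 = 11.05 mg/L.
(b) As CaCO₃: 11.05 mg/L × 91,400 L = 1010 g; ÷ 100.1 = 10.09 mol Ca²⁺.
(b) Mass: 10.09 × 147 = 1483 g.

(a) 93.5 kg; (b) 1.48 kg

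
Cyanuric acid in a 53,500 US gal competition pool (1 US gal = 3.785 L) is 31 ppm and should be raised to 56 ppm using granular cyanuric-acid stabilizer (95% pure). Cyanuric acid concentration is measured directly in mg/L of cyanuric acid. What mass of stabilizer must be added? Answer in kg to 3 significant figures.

Volume: 53,500 US gal × 3.785 L/gal = 202,498 L.
CYA to add: (56 − 31) = 25 mg/L × 202,498 L = 5062 g cyanuric acid.
At 95% purity: 5062 / 0.95 = 5329 g product.

5.33 kg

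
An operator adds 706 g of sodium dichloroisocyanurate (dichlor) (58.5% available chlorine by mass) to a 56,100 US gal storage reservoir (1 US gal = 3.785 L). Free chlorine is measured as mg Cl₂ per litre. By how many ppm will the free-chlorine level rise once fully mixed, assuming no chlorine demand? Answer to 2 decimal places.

Volume: 56,100 US gal × 3.785 L/gal = 212,338 L.
Available chlorine delivered: 706 g × 0.585 = 413 g as Cl₂.
Concentration rise: 413 g / 212,338 L = 1.945 mg/L = 1.95 ppm.

1.95 ppm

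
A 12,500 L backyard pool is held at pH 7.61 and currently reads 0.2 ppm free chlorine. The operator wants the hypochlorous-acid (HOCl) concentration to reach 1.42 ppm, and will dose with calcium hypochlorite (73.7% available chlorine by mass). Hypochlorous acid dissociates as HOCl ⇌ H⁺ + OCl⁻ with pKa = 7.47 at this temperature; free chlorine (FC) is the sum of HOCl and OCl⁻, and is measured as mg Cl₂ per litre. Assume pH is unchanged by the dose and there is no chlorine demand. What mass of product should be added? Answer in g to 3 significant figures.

[OCl⁻]/[HOCl] = 10^(pH − pKa) = 10^(7.61 − 7.47) = 1.38; fraction as HOCl = 1/(1 + 1.38) = 0.4201.
Free chlorine required for 1.42 ppm HOCl: 1.42 / 0.4201 = 3.38 ppm.
FC to add: 3.38 − 0.2 = 3.18 mg/L as Cl₂.
Cl₂ equivalent: 3.18 mg/L × 12,500 L = 39.75 g.
Product at 73.7% available Cl: 39.75 / 0.737 = 53.94 g.

53.9 g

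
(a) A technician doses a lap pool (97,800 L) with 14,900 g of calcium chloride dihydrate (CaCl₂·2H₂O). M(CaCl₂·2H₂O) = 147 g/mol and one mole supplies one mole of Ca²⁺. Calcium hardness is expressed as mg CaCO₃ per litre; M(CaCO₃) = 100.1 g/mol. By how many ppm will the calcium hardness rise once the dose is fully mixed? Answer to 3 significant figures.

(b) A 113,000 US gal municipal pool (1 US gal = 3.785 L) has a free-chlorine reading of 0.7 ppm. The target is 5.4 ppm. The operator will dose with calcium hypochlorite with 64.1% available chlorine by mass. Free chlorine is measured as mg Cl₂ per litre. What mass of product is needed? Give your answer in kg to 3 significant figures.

(a) 104 ppm; (b) 3.14 kg

(a) Moles of Ca²⁺: 14,900 g ÷ 147 g/mol = 101.4 mol.
(a) As CaCO₃: 101.4 mol × 100.1 g/mol = 10,150 g.
(a) Rise: 10,150 g / 97,800 L × 1000 = 103.7 mg/L.

(b) Volume: 113,000 US gal × 3.785 L/gal = 427,705 L.
(b) Chlorine deficit: 5.4 − 0.7 = 4.7 ppm = 4.7 mg/L as Cl₂.
(b) Cl₂ equivalent needed: 4.7 mg/L × 427,705 L = 2,010,000 mg = 2010 g.
(b) Product at 64.1% available chlorine: 2010 / 0.641 = 3136 g.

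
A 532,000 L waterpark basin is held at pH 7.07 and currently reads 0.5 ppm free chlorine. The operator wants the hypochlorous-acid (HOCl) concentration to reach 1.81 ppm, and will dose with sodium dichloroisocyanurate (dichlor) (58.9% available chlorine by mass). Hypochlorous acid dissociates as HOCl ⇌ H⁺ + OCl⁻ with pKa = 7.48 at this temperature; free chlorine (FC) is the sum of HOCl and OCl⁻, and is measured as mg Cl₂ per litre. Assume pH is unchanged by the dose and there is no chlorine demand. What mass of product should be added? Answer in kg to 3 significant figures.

1.82 kg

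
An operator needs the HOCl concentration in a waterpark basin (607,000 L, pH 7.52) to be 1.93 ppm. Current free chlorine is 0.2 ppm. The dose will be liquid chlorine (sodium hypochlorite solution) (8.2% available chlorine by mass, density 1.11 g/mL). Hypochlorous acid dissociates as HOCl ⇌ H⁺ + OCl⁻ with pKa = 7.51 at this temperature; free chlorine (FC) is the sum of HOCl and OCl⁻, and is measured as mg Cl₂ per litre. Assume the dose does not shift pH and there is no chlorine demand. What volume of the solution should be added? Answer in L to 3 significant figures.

24.7 L

[OCl⁻]/[HOCl] = 10^(pH − pKa) = 10^(7.52 − 7.51) = 1.023; fraction as HOCl = 1/(1 + 1.023) = 0.4942.
Free chlorine required for 1.93 ppm HOCl: 1.93 / 0.4942 = 3.905 ppm.
FC to add: 3.905 − 0.2 = 3.705 mg/L as Cl₂.
Cl₂ equivalent: 3.705 mg/L × 607,000 L = 2249 g.
Product at 8.2% available Cl: 2249 / 0.082 = 27,430 g.
Volume: 27,430 g ÷ 1.11 g/mL = 24,710 mL.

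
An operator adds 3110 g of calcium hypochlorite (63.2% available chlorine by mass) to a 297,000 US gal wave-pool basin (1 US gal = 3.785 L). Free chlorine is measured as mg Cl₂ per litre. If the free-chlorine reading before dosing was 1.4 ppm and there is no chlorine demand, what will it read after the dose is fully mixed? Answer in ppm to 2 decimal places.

Volume: 297,000 US gal × 3.785 L/gal = 1,124,145 L.
Available chlorine delivered: 3110 g × 0.632 = 1966 g as Cl₂.
Concentration rise: 1966 g / 1,124,145 L = 1.748 mg/L = 1.75 ppm.
Final FC: 1.4 + 1.75 = 3.15 ppm.

3.15 ppm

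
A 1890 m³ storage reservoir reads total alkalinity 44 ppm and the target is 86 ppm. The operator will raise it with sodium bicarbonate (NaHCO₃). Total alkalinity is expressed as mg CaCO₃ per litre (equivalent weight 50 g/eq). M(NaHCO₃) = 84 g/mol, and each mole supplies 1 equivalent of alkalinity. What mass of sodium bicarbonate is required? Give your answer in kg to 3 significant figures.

Volume: 1890 m³ = 1,890,000 L.
Alkalinity to add: (86 − 44) = 42 mg/L as CaCO₃ × 1,890,000 L = 79,380 g as CaCO₃.
Equivalents: 79,380 g ÷ 50 g/eq = 1588 eq.
NaHCO₃ supplies 1 eq per mole → 1588 mol.
Mass: 1588 mol × 84 g/mol = 133,400 g.

133 kg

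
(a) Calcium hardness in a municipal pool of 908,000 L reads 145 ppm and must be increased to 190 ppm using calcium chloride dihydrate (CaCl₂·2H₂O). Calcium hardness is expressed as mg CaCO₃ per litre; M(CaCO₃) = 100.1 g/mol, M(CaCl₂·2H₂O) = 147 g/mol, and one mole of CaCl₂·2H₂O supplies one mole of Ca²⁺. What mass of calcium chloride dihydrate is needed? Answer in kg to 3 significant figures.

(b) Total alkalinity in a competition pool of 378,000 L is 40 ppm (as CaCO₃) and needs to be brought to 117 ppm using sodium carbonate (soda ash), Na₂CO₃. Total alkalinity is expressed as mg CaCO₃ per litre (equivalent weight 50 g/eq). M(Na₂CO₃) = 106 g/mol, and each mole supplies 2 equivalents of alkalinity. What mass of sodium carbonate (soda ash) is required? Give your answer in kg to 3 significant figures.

(a) 60.0 kg; (b) 30.9 kg

(a) Hardness to add: (190 − 145) = 45 mg/L as CaCO₃ × 908,000 L = 40,860 g as CaCO₃.
(a) Moles of Ca²⁺ (1 mol Ca²⁺ ≡ 1 mol CaCO₃): 40,860 / 100.1 g/mol = 408.2 mol.
(a) Mass of CaCl₂·2H₂O: 408.2 × 147 = 60,000 g.

(b) Alkalinity to add: (117 − 40) = 77 mg/L as CaCO₃ × 378,000 L = 29,110 g as CaCO₃.
(b) Equivalents: 29,110 g ÷ 50 g/eq = 582.1 eq.
(b) Each mole of Na₂CO₃ supplies 2 eq, so 582.1 / 2 = 291.1 mol.
(b) Mass: 291.1 mol × 106 g/mol = 30,850 g.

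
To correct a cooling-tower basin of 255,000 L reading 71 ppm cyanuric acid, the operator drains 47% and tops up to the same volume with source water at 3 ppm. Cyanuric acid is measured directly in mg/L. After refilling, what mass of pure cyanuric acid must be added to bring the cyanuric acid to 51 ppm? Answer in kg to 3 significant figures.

After draining 47% and refilling: 71 × 0.53 + 3 × 0.47 = 39.04 ppm.
Deficit to target: 51 − 39.04 = 11.96 mg/L.
Mass: 11.96 mg/L × 255,000 L = 3050 g cyanuric acid.

3.05 kg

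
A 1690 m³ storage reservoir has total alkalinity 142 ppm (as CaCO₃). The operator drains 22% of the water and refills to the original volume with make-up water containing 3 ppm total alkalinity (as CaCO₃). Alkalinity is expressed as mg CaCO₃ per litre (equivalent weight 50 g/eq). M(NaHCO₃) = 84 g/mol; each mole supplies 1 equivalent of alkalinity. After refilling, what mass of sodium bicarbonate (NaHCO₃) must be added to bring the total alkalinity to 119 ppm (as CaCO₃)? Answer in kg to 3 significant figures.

21.5 kg

Volume: 1690 m³ = 1,690,000 L.
After draining 22% and refilling: 142 × 0.78 + 3 × 0.22 = 111.42 ppm.
Deficit to target: 119 − 111.42 = 7.58 mg/L.
As CaCO₃: 7.58 mg/L × 1,690,000 L = 12,810 g; ÷ 50 g/eq ÷ 1 = 256.2 mol NaHCO₃.
Mass: 256.2 × 84 = 21,520 g.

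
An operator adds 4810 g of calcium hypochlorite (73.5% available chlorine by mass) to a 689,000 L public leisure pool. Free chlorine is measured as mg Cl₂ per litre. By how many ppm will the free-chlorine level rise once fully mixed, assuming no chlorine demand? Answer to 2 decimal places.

5.13 ppm

Available chlorine delivered: 4810 g × 0.735 = 3535 g as Cl₂.
Concentration rise: 3535 g / 689,000 L = 5.131 mg/L = 5.13 ppm.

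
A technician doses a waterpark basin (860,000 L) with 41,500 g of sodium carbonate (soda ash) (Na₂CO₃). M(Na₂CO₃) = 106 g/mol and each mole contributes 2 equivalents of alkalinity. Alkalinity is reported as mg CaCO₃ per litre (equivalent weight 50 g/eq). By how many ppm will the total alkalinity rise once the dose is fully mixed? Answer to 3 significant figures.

Moles of Na₂CO₃: 41,500 g ÷ 106 g/mol = 391.5 mol → 783 eq of alkalinity.
As CaCO₃: 783 eq × 50 g/eq = 39,150 g.
Rise: 39,150 g / 860,000 L × 1000 = 45.52 mg/L.

45.5 ppm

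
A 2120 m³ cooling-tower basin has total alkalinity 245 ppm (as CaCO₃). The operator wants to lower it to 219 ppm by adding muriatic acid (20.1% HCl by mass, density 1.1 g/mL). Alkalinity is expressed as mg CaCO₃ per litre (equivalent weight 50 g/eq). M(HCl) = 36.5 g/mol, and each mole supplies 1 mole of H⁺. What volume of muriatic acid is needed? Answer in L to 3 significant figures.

Volume: 2120 m³ = 2,120,000 L.
Alkalinity to neutralize: (245 − 219) = 26 mg/L as CaCO₃ × 2,120,000 L = 55,120 g as CaCO₃.
Equivalents of H⁺ required: 55,120 ÷ 50 g/eq = 1102 eq = 1102 mol HCl.
Mass of HCl: 1102 × 36.5 = 40,240 g.
Mass of 20.1% solution: 40,240 / 0.201 = 200,200 g.
Volume: 200,200 g ÷ 1.1 g/mL = 182,000 mL.

182 L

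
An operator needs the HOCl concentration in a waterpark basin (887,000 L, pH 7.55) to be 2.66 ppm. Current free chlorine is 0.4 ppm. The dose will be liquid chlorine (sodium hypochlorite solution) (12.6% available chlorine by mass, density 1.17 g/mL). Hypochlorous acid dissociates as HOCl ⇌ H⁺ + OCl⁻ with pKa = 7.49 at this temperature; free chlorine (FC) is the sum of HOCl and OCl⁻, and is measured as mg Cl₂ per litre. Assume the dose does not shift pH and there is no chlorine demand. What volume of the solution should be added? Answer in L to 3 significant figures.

32.0 L

[OCl⁻]/[HOCl] = 10^(pH − pKa) = 10^(7.55 − 7.49) = 1.148; fraction as HOCl = 1/(1 + 1.148) = 0.4655.
Free chlorine required for 2.66 ppm HOCl: 2.66 / 0.4655 = 5.714 ppm.
FC to add: 5.714 − 0.4 = 5.314 mg/L as Cl₂.
Cl₂ equivalent: 5.314 mg/L × 887,000 L = 4714 g.
Product at 12.6% available Cl: 4714 / 0.126 = 37,410 g.
Volume: 37,410 g ÷ 1.17 g/mL = 31,970 mL.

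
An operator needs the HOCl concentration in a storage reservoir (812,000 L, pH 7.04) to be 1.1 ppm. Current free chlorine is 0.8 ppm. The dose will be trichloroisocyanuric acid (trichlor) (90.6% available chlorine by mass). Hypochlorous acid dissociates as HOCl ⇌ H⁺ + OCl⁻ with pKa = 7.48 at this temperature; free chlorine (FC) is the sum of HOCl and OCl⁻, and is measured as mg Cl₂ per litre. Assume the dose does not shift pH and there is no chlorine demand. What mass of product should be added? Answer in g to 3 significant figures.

627 g

[OCl⁻]/[HOCl] = 10^(pH − pKa) = 10^(7.04 − 7.48) = 0.3631; fraction as HOCl = 1/(1 + 0.3631) = 0.7336.
Free chlorine required for 1.1 ppm HOCl: 1.1 / 0.7336 = 1.499 ppm.
FC to add: 1.499 − 0.8 = 0.6994 mg/L as Cl₂.
Cl₂ equivalent: 0.6994 mg/L × 812,000 L = 567.9 g.
Product at 90.6% available Cl: 567.9 / 0.906 = 626.8 g.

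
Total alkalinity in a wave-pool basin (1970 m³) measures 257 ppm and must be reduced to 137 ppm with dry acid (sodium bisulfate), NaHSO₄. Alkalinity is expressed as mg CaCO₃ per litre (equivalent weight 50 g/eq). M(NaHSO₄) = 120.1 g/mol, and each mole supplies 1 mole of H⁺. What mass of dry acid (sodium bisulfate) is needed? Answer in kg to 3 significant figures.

568 kg

Volume: 1970 m³ = 1,970,000 L.
Alkalinity to neutralize: (257 − 137) = 120 mg/L as CaCO₃ × 1,970,000 L = 236,400 g as CaCO₃.
Equivalents of H⁺ required: 236,400 ÷ 50 g/eq = 4728 eq = 4728 mol NaHSO₄.
Mass of NaHSO₄: 4728 × 120.1 = 567,800 g.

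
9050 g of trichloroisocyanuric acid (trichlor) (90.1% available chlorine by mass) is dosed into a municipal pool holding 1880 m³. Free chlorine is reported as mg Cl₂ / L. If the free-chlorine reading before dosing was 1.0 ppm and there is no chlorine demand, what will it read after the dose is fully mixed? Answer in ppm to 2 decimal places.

Volume: 1880 m³ = 1,880,000 L.
Available chlorine delivered: 9050 g × 0.901 = 8154 g as Cl₂.
Concentration rise: 8154 g / 1,880,000 L = 4.337 mg/L = 4.34 ppm.
Final FC: 1.0 + 4.34 = 5.34 ppm.

5.34 ppm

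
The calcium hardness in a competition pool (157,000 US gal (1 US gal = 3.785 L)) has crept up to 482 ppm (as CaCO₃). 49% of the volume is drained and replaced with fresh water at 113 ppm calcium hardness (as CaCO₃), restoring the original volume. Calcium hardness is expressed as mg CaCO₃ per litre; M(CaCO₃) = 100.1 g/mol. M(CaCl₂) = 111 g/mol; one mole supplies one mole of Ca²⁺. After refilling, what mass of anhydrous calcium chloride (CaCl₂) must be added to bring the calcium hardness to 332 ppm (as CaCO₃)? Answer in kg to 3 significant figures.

20.3 kg

Volume: 157,000 US gal × 3.785 L/gal = 594,245 L.
After draining 49% and refilling: 482 × 0.51 + 113 × 0.49 = 301.19 ppm.
Deficit to target: 332 − 301.19 = 30.81 mg/L.
As CaCO₃: 30.81 mg/L × 594,245 L = 18,310 g; ÷ 100.1 = 182.9 mol Ca²⁺.
Mass: 182.9 × 111 = 20,300 g.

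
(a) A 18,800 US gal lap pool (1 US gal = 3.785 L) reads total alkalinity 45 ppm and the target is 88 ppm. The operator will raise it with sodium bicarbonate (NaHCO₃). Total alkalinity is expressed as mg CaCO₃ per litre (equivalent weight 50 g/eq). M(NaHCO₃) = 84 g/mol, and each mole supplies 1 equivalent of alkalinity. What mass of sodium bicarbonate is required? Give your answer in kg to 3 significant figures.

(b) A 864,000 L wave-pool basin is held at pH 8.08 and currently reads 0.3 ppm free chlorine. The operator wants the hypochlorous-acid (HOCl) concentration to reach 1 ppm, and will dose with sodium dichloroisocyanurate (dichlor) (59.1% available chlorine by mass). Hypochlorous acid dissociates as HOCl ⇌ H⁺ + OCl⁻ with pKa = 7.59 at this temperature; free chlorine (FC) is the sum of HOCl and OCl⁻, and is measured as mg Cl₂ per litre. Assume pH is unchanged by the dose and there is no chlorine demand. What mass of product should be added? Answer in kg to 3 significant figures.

(a) 5.14 kg; (b) 5.54 kg

(a) Volume: 18,800 US gal × 3.785 L/gal = 71,158 L.
(a) Alkalinity to add: (88 − 45) = 43 mg/L as CaCO₃ × 71,158 L = 3060 g as CaCO₃.
(a) Equivalents: 3060 g ÷ 50 g/eq = 61.2 eq.
(a) NaHCO₃ supplies 1 eq per mole → 61.2 mol.
(a) Mass: 61.2 mol × 84 g/mol = 5140 g.

(b) [OCl⁻]/[HOCl] = 10^(pH − pKa) = 10^(8.08 − 7.59) = 3.09; fraction as HOCl = 1/(1 + 3.09) = 0.2445.
(b) Free chlorine required for 1 ppm HOCl: 1 / 0.2445 = 4.09 ppm.
(b) FC to add: 4.09 − 0.3 = 3.79 mg/L as Cl₂.
(b) Cl₂ equivalent: 3.79 mg/L × 864,000 L = 3275 g.
(b) Product at 59.1% available Cl: 3275 / 0.591 = 5541 g.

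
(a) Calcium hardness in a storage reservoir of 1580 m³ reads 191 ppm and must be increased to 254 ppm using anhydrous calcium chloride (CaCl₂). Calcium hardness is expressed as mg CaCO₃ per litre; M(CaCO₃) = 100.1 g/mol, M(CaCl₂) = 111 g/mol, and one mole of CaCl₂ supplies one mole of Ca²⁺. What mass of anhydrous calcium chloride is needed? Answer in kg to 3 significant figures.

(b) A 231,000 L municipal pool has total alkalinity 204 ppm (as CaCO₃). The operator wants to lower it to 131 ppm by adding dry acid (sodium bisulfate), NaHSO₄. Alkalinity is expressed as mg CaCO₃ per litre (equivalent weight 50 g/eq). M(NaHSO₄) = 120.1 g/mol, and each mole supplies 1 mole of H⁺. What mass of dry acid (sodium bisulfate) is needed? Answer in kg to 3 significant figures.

(a) Volume: 1580 m³ = 1,580,000 L.
(a) Hardness to add: (254 − 191) = 63 mg/L as CaCO₃ × 1,580,000 L = 99,540 g as CaCO₃.
(a) Moles of Ca²⁺ (1 mol Ca²⁺ ≡ 1 mol CaCO₃): 99,540 / 100.1 g/mol = 994.4 mol.
(a) Mass of CaCl₂: 994.4 × 111 = 110,400 g.

(b) Alkalinity to neutralize: (204 − 131) = 73 mg/L as CaCO₃ × 231,000 L = 16,860 g as CaCO₃.
(b) Equivalents of H⁺ required: 16,860 ÷ 50 g/eq = 337.3 eq = 337.3 mol NaHSO₄.
(b) Mass of NaHSO₄: 337.3 × 120.1 = 40,500 g.

(a) 110 kg; (b) 40.5 kg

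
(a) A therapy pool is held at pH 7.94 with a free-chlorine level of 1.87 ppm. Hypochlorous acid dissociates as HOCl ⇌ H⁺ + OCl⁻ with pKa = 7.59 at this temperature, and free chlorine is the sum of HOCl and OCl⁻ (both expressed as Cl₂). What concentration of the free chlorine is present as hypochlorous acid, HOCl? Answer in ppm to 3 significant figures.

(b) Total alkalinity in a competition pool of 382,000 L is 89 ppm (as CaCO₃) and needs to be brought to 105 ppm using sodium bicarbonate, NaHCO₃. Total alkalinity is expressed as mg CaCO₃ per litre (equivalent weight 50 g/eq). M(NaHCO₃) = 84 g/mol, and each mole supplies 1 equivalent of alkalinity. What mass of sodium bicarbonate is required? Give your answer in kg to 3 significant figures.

(a) [OCl⁻]/[HOCl] = 10^(pH − pKa) = 10^(7.94 − 7.59) = 10^0.35 = 2.239.
(a) Fraction as HOCl = 1 / (1 + 2.239) = 0.3088.
(a) HOCl = 0.3088 × 1.87 ppm = 0.5774 ppm.

(b) Alkalinity to add: (105 − 89) = 16 mg/L as CaCO₃ × 382,000 L = 6112 g as CaCO₃.
(b) Equivalents: 6112 g ÷ 50 g/eq = 122.2 eq.
(b) NaHCO₃ supplies 1 eq per mole → 122.2 mol.
(b) Mass: 122.2 mol × 84 g/mol = 10,270 g.

(a) 0.577 ppm; (b) 10.3 kg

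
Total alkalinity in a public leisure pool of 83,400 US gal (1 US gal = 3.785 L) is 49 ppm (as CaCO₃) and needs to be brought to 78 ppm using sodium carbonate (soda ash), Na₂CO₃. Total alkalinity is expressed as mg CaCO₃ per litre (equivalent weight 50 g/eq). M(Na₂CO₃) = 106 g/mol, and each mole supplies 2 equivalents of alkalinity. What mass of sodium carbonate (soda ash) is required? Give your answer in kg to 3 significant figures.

Volume: 83,400 US gal × 3.785 L/gal = 315,669 L.
Alkalinity to add: (78 − 49) = 29 mg/L as CaCO₃ × 315,669 L = 9154 g as CaCO₃.
Equivalents: 9154 g ÷ 50 g/eq = 183.1 eq.
Each mole of Na₂CO₃ supplies 2 eq, so 183.1 / 2 = 91.54 mol.
Mass: 91.54 mol × 106 g/mol = 9704 g.

9.70 kg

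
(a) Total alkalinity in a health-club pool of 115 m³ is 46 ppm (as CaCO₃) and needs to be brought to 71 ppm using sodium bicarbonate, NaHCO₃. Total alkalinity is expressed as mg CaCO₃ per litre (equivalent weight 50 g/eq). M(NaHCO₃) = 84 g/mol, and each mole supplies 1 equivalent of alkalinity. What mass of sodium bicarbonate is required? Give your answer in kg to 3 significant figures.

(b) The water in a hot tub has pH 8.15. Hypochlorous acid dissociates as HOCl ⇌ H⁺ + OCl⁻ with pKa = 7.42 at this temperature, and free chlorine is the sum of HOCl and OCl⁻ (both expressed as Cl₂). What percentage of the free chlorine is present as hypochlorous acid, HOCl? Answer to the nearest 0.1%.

(a) 4.83 kg; (b) 15.7%

(a) Volume: 115 m³ = 115,000 L.
(a) Alkalinity to add: (71 − 46) = 25 mg/L as CaCO₃ × 115,000 L = 2875 g as CaCO₃.
(a) Equivalents: 2875 g ÷ 50 g/eq = 57.5 eq.
(a) NaHCO₃ supplies 1 eq per mole → 57.5 mol.
(a) Mass: 57.5 mol × 84 g/mol = 4830 g.

(b) [OCl⁻]/[HOCl] = 10^(pH − pKa) = 10^(8.15 − 7.42) = 10^0.73 = 5.37.
(b) Fraction as HOCl = 1 / (1 + 5.37) = 0.157.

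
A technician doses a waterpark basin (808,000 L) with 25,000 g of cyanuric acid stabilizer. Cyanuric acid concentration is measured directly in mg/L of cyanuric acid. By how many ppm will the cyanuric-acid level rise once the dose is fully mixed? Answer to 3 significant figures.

30.9 ppm

Rise: 25,000 g / 808,000 L × 1000 = 30.94 mg/L.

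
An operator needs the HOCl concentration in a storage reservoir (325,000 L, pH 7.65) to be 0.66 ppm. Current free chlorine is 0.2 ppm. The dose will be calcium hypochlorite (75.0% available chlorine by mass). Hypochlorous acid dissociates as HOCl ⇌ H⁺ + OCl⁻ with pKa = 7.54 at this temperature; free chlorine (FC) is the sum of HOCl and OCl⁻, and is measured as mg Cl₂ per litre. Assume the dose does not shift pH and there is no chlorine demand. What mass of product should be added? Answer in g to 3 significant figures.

568 g

[OCl⁻]/[HOCl] = 10^(pH − pKa) = 10^(7.65 − 7.54) = 1.288; fraction as HOCl = 1/(1 + 1.288) = 0.437.
Free chlorine required for 0.66 ppm HOCl: 0.66 / 0.437 = 1.51 ppm.
FC to add: 1.51 − 0.2 = 1.31 mg/L as Cl₂.
Cl₂ equivalent: 1.31 mg/L × 325,000 L = 425.8 g.
Product at 75.0% available Cl: 425.8 / 0.75 = 567.8 g.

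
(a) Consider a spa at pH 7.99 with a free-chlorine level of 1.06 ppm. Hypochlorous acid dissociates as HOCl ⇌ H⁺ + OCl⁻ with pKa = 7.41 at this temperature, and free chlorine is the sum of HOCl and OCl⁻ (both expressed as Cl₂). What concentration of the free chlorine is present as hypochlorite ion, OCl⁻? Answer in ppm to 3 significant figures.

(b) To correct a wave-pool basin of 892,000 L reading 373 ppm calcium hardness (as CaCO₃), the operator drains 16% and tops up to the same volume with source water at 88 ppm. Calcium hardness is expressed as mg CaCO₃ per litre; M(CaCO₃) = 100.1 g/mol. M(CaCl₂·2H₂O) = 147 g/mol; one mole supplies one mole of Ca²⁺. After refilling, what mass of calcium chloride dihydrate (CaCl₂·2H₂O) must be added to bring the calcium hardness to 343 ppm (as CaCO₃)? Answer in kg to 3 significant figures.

(a) 0.839 ppm; (b) 20.4 kg

(a) [OCl⁻]/[HOCl] = 10^(pH − pKa) = 10^(7.99 − 7.41) = 10^0.58 = 3.802.
(a) Fraction as HOCl = 1 / (1 + 3.802) = 0.2083.
(a) OCl⁻ = (1 − 0.2083) × 1.06 ppm = 0.8393 ppm.

(b) After draining 16% and refilling: 373 × 0.84 + 88 × 0.16 = 327.4 ppm.
(b) Deficit to target: 343 − 327.4 = 15.6 mg/L.
(b) As CaCO₃: 15.6 mg/L × 892,000 L = 13,920 g; ÷ 100.1 = 139 mol Ca²⁺.
(b) Mass: 139 × 147 = 20,430 g.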